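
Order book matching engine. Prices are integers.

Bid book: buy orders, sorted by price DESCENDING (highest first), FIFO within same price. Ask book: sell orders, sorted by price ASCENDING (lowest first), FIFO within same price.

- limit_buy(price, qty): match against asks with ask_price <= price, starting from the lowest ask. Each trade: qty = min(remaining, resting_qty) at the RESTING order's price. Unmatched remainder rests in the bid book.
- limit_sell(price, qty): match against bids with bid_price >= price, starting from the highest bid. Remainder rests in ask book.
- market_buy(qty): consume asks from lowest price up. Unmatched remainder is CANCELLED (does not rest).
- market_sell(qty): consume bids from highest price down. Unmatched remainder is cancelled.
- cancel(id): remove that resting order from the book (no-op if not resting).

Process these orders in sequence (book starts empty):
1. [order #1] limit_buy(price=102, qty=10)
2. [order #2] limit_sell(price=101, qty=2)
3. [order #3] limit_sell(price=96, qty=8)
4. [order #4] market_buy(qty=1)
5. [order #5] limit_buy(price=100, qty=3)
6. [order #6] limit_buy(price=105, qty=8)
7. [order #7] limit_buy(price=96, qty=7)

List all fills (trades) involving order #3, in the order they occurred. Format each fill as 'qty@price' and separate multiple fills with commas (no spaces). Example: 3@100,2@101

After op 1 [order #1] limit_buy(price=102, qty=10): fills=none; bids=[#1:10@102] asks=[-]
After op 2 [order #2] limit_sell(price=101, qty=2): fills=#1x#2:2@102; bids=[#1:8@102] asks=[-]
After op 3 [order #3] limit_sell(price=96, qty=8): fills=#1x#3:8@102; bids=[-] asks=[-]
After op 4 [order #4] market_buy(qty=1): fills=none; bids=[-] asks=[-]
After op 5 [order #5] limit_buy(price=100, qty=3): fills=none; bids=[#5:3@100] asks=[-]
After op 6 [order #6] limit_buy(price=105, qty=8): fills=none; bids=[#6:8@105 #5:3@100] asks=[-]
After op 7 [order #7] limit_buy(price=96, qty=7): fills=none; bids=[#6:8@105 #5:3@100 #7:7@96] asks=[-]

Answer: 8@102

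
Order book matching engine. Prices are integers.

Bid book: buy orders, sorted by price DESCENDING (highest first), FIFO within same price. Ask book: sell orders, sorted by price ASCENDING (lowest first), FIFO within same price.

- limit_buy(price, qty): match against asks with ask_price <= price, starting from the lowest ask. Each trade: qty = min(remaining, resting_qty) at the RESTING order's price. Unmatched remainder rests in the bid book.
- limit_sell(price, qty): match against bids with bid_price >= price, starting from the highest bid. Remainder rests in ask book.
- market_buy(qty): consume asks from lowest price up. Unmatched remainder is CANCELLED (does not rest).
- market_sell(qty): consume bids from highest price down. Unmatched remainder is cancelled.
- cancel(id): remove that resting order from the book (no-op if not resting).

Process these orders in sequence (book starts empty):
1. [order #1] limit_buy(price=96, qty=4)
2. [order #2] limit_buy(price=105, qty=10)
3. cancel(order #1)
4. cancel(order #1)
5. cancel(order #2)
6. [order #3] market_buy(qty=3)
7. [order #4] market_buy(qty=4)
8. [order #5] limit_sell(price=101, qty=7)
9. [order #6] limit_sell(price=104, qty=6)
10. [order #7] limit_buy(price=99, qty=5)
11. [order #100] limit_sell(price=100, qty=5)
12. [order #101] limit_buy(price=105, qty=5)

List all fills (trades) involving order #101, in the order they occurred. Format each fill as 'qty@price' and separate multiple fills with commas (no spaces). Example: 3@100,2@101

Answer: 5@100

Derivation:
After op 1 [order #1] limit_buy(price=96, qty=4): fills=none; bids=[#1:4@96] asks=[-]
After op 2 [order #2] limit_buy(price=105, qty=10): fills=none; bids=[#2:10@105 #1:4@96] asks=[-]
After op 3 cancel(order #1): fills=none; bids=[#2:10@105] asks=[-]
After op 4 cancel(order #1): fills=none; bids=[#2:10@105] asks=[-]
After op 5 cancel(order #2): fills=none; bids=[-] asks=[-]
After op 6 [order #3] market_buy(qty=3): fills=none; bids=[-] asks=[-]
After op 7 [order #4] market_buy(qty=4): fills=none; bids=[-] asks=[-]
After op 8 [order #5] limit_sell(price=101, qty=7): fills=none; bids=[-] asks=[#5:7@101]
After op 9 [order #6] limit_sell(price=104, qty=6): fills=none; bids=[-] asks=[#5:7@101 #6:6@104]
After op 10 [order #7] limit_buy(price=99, qty=5): fills=none; bids=[#7:5@99] asks=[#5:7@101 #6:6@104]
After op 11 [order #100] limit_sell(price=100, qty=5): fills=none; bids=[#7:5@99] asks=[#100:5@100 #5:7@101 #6:6@104]
After op 12 [order #101] limit_buy(price=105, qty=5): fills=#101x#100:5@100; bids=[#7:5@99] asks=[#5:7@101 #6:6@104]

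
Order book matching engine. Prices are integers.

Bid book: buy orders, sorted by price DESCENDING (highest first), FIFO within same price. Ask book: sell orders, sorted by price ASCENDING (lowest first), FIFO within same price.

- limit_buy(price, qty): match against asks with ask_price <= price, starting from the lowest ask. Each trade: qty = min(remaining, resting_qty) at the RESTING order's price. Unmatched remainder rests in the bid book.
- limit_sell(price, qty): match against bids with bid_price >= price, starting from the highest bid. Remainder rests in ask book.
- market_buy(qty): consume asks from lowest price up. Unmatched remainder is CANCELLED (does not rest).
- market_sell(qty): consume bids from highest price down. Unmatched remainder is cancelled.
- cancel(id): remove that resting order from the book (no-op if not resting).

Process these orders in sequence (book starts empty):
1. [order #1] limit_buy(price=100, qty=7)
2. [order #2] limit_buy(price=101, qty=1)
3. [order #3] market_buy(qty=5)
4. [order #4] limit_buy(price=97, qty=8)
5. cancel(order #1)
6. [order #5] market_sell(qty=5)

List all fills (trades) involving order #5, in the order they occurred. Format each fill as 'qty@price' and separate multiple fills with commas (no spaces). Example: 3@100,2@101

After op 1 [order #1] limit_buy(price=100, qty=7): fills=none; bids=[#1:7@100] asks=[-]
After op 2 [order #2] limit_buy(price=101, qty=1): fills=none; bids=[#2:1@101 #1:7@100] asks=[-]
After op 3 [order #3] market_buy(qty=5): fills=none; bids=[#2:1@101 #1:7@100] asks=[-]
After op 4 [order #4] limit_buy(price=97, qty=8): fills=none; bids=[#2:1@101 #1:7@100 #4:8@97] asks=[-]
After op 5 cancel(order #1): fills=none; bids=[#2:1@101 #4:8@97] asks=[-]
After op 6 [order #5] market_sell(qty=5): fills=#2x#5:1@101 #4x#5:4@97; bids=[#4:4@97] asks=[-]

Answer: 1@101,4@97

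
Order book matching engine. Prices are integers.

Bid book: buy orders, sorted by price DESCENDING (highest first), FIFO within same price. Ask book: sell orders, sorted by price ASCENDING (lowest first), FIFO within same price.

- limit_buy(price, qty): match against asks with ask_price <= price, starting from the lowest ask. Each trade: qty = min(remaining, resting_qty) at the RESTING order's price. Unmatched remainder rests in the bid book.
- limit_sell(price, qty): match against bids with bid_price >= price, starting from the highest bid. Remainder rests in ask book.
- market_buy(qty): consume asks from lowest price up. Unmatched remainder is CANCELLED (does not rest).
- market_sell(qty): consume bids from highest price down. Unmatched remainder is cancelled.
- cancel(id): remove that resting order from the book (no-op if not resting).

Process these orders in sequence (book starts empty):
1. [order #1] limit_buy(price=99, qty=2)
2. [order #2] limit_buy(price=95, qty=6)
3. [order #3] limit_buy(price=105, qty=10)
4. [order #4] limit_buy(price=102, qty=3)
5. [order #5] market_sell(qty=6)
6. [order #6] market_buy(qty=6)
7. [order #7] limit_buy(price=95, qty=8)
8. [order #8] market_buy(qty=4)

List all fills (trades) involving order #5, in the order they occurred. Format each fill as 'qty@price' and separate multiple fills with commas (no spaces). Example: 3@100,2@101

After op 1 [order #1] limit_buy(price=99, qty=2): fills=none; bids=[#1:2@99] asks=[-]
After op 2 [order #2] limit_buy(price=95, qty=6): fills=none; bids=[#1:2@99 #2:6@95] asks=[-]
After op 3 [order #3] limit_buy(price=105, qty=10): fills=none; bids=[#3:10@105 #1:2@99 #2:6@95] asks=[-]
After op 4 [order #4] limit_buy(price=102, qty=3): fills=none; bids=[#3:10@105 #4:3@102 #1:2@99 #2:6@95] asks=[-]
After op 5 [order #5] market_sell(qty=6): fills=#3x#5:6@105; bids=[#3:4@105 #4:3@102 #1:2@99 #2:6@95] asks=[-]
After op 6 [order #6] market_buy(qty=6): fills=none; bids=[#3:4@105 #4:3@102 #1:2@99 #2:6@95] asks=[-]
After op 7 [order #7] limit_buy(price=95, qty=8): fills=none; bids=[#3:4@105 #4:3@102 #1:2@99 #2:6@95 #7:8@95] asks=[-]
After op 8 [order #8] market_buy(qty=4): fills=none; bids=[#3:4@105 #4:3@102 #1:2@99 #2:6@95 #7:8@95] asks=[-]

Answer: 6@105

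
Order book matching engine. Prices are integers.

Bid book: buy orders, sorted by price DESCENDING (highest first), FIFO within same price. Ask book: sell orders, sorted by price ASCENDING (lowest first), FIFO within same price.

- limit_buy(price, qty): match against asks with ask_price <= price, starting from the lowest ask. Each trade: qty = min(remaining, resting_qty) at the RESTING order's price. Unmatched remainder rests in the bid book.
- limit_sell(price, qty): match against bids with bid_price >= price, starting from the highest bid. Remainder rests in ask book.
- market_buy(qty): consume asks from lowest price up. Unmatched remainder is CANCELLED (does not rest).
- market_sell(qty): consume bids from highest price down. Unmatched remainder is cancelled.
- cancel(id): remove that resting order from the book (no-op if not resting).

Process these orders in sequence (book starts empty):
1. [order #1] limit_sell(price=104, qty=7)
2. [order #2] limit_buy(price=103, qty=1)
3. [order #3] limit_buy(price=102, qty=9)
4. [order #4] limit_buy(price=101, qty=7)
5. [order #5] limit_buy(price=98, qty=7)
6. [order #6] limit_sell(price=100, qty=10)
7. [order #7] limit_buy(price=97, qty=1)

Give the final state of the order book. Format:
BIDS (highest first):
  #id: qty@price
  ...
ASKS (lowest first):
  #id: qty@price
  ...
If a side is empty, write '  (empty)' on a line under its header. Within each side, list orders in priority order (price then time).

Answer: BIDS (highest first):
  #4: 7@101
  #5: 7@98
  #7: 1@97
ASKS (lowest first):
  #1: 7@104

Derivation:
After op 1 [order #1] limit_sell(price=104, qty=7): fills=none; bids=[-] asks=[#1:7@104]
After op 2 [order #2] limit_buy(price=103, qty=1): fills=none; bids=[#2:1@103] asks=[#1:7@104]
After op 3 [order #3] limit_buy(price=102, qty=9): fills=none; bids=[#2:1@103 #3:9@102] asks=[#1:7@104]
After op 4 [order #4] limit_buy(price=101, qty=7): fills=none; bids=[#2:1@103 #3:9@102 #4:7@101] asks=[#1:7@104]
After op 5 [order #5] limit_buy(price=98, qty=7): fills=none; bids=[#2:1@103 #3:9@102 #4:7@101 #5:7@98] asks=[#1:7@104]
After op 6 [order #6] limit_sell(price=100, qty=10): fills=#2x#6:1@103 #3x#6:9@102; bids=[#4:7@101 #5:7@98] asks=[#1:7@104]
After op 7 [order #7] limit_buy(price=97, qty=1): fills=none; bids=[#4:7@101 #5:7@98 #7:1@97] asks=[#1:7@104]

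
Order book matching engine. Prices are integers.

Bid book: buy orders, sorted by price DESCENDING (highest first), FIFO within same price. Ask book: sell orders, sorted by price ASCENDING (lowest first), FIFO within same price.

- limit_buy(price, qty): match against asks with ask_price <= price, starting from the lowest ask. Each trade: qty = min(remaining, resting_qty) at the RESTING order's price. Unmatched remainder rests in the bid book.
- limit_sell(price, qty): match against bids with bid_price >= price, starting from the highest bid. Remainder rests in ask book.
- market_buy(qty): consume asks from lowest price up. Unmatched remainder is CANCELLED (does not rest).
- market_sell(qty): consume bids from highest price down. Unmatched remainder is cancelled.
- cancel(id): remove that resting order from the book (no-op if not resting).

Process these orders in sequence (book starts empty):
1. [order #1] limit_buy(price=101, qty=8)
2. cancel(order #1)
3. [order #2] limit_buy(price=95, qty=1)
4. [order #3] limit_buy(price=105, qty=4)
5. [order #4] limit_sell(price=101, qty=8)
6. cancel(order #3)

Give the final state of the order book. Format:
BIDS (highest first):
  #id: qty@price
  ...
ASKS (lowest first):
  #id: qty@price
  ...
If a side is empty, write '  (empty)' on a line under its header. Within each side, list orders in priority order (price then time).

Answer: BIDS (highest first):
  #2: 1@95
ASKS (lowest first):
  #4: 4@101

Derivation:
After op 1 [order #1] limit_buy(price=101, qty=8): fills=none; bids=[#1:8@101] asks=[-]
After op 2 cancel(order #1): fills=none; bids=[-] asks=[-]
After op 3 [order #2] limit_buy(price=95, qty=1): fills=none; bids=[#2:1@95] asks=[-]
After op 4 [order #3] limit_buy(price=105, qty=4): fills=none; bids=[#3:4@105 #2:1@95] asks=[-]
After op 5 [order #4] limit_sell(price=101, qty=8): fills=#3x#4:4@105; bids=[#2:1@95] asks=[#4:4@101]
After op 6 cancel(order #3): fills=none; bids=[#2:1@95] asks=[#4:4@101]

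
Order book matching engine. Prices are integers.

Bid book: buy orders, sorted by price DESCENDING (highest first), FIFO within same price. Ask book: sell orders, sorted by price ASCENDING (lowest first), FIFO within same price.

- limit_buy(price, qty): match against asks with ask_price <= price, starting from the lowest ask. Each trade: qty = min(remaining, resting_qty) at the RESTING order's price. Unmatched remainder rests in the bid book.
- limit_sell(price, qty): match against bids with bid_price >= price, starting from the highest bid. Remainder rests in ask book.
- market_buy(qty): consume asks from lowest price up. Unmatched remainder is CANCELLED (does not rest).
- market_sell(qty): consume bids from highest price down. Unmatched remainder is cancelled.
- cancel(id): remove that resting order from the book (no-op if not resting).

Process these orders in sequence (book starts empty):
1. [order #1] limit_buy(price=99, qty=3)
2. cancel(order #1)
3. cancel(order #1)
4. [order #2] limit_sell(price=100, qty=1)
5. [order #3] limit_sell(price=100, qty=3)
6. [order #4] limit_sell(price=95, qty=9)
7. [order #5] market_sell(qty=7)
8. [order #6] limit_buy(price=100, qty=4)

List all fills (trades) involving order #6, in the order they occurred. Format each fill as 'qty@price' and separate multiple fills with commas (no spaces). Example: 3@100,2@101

After op 1 [order #1] limit_buy(price=99, qty=3): fills=none; bids=[#1:3@99] asks=[-]
After op 2 cancel(order #1): fills=none; bids=[-] asks=[-]
After op 3 cancel(order #1): fills=none; bids=[-] asks=[-]
After op 4 [order #2] limit_sell(price=100, qty=1): fills=none; bids=[-] asks=[#2:1@100]
After op 5 [order #3] limit_sell(price=100, qty=3): fills=none; bids=[-] asks=[#2:1@100 #3:3@100]
After op 6 [order #4] limit_sell(price=95, qty=9): fills=none; bids=[-] asks=[#4:9@95 #2:1@100 #3:3@100]
After op 7 [order #5] market_sell(qty=7): fills=none; bids=[-] asks=[#4:9@95 #2:1@100 #3:3@100]
After op 8 [order #6] limit_buy(price=100, qty=4): fills=#6x#4:4@95; bids=[-] asks=[#4:5@95 #2:1@100 #3:3@100]

Answer: 4@95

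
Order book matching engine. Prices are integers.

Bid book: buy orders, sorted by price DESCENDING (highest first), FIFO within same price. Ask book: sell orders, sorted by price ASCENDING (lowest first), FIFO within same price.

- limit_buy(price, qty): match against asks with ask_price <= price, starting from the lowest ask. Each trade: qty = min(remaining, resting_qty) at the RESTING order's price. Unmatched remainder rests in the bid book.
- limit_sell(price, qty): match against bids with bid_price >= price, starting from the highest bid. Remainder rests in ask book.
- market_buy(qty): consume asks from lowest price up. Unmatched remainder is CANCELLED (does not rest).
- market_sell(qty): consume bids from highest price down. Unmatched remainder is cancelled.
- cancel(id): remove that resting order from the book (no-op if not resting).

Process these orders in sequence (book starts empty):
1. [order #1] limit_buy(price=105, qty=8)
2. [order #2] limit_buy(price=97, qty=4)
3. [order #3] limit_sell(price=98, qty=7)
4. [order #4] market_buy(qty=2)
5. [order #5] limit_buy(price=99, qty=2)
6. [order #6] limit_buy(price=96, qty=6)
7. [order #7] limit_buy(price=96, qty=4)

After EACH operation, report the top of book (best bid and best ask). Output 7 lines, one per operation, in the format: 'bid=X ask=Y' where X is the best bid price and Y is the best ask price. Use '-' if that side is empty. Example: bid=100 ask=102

Answer: bid=105 ask=-
bid=105 ask=-
bid=105 ask=-
bid=105 ask=-
bid=105 ask=-
bid=105 ask=-
bid=105 ask=-

Derivation:
After op 1 [order #1] limit_buy(price=105, qty=8): fills=none; bids=[#1:8@105] asks=[-]
After op 2 [order #2] limit_buy(price=97, qty=4): fills=none; bids=[#1:8@105 #2:4@97] asks=[-]
After op 3 [order #3] limit_sell(price=98, qty=7): fills=#1x#3:7@105; bids=[#1:1@105 #2:4@97] asks=[-]
After op 4 [order #4] market_buy(qty=2): fills=none; bids=[#1:1@105 #2:4@97] asks=[-]
After op 5 [order #5] limit_buy(price=99, qty=2): fills=none; bids=[#1:1@105 #5:2@99 #2:4@97] asks=[-]
After op 6 [order #6] limit_buy(price=96, qty=6): fills=none; bids=[#1:1@105 #5:2@99 #2:4@97 #6:6@96] asks=[-]
After op 7 [order #7] limit_buy(price=96, qty=4): fills=none; bids=[#1:1@105 #5:2@99 #2:4@97 #6:6@96 #7:4@96] asks=[-]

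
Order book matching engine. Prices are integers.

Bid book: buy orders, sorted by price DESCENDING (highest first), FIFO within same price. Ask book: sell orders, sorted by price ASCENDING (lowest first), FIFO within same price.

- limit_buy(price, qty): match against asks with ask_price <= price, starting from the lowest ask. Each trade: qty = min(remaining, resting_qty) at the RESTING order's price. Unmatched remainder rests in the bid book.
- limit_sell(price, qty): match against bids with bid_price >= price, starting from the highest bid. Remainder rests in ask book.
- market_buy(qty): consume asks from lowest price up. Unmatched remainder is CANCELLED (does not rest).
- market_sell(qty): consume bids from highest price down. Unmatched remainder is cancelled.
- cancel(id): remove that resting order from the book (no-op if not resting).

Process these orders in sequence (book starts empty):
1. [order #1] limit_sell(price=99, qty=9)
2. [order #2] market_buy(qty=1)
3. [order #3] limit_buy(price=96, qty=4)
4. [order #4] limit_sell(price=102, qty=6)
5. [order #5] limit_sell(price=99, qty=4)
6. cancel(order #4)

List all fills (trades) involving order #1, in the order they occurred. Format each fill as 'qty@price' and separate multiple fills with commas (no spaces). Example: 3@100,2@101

Answer: 1@99

Derivation:
After op 1 [order #1] limit_sell(price=99, qty=9): fills=none; bids=[-] asks=[#1:9@99]
After op 2 [order #2] market_buy(qty=1): fills=#2x#1:1@99; bids=[-] asks=[#1:8@99]
After op 3 [order #3] limit_buy(price=96, qty=4): fills=none; bids=[#3:4@96] asks=[#1:8@99]
After op 4 [order #4] limit_sell(price=102, qty=6): fills=none; bids=[#3:4@96] asks=[#1:8@99 #4:6@102]
After op 5 [order #5] limit_sell(price=99, qty=4): fills=none; bids=[#3:4@96] asks=[#1:8@99 #5:4@99 #4:6@102]
After op 6 cancel(order #4): fills=none; bids=[#3:4@96] asks=[#1:8@99 #5:4@99]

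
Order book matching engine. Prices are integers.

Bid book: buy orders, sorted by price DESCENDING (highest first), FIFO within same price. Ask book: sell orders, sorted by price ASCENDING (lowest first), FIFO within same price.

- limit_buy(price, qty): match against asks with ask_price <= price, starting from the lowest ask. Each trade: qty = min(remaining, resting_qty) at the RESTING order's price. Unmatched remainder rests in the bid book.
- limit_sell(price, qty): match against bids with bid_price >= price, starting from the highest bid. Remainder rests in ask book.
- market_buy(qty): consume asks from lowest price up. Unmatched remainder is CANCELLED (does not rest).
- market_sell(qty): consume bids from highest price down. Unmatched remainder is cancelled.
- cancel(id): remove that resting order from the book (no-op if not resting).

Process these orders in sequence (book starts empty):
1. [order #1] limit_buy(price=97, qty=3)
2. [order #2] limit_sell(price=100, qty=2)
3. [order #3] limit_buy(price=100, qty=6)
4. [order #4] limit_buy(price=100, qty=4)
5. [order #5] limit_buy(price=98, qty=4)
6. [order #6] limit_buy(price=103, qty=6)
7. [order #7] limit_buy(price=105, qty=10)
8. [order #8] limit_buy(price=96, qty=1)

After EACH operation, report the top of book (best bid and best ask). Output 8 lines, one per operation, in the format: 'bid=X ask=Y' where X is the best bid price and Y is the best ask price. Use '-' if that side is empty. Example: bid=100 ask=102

After op 1 [order #1] limit_buy(price=97, qty=3): fills=none; bids=[#1:3@97] asks=[-]
After op 2 [order #2] limit_sell(price=100, qty=2): fills=none; bids=[#1:3@97] asks=[#2:2@100]
After op 3 [order #3] limit_buy(price=100, qty=6): fills=#3x#2:2@100; bids=[#3:4@100 #1:3@97] asks=[-]
After op 4 [order #4] limit_buy(price=100, qty=4): fills=none; bids=[#3:4@100 #4:4@100 #1:3@97] asks=[-]
After op 5 [order #5] limit_buy(price=98, qty=4): fills=none; bids=[#3:4@100 #4:4@100 #5:4@98 #1:3@97] asks=[-]
After op 6 [order #6] limit_buy(price=103, qty=6): fills=none; bids=[#6:6@103 #3:4@100 #4:4@100 #5:4@98 #1:3@97] asks=[-]
After op 7 [order #7] limit_buy(price=105, qty=10): fills=none; bids=[#7:10@105 #6:6@103 #3:4@100 #4:4@100 #5:4@98 #1:3@97] asks=[-]
After op 8 [order #8] limit_buy(price=96, qty=1): fills=none; bids=[#7:10@105 #6:6@103 #3:4@100 #4:4@100 #5:4@98 #1:3@97 #8:1@96] asks=[-]

Answer: bid=97 ask=-
bid=97 ask=100
bid=100 ask=-
bid=100 ask=-
bid=100 ask=-
bid=103 ask=-
bid=105 ask=-
bid=105 ask=-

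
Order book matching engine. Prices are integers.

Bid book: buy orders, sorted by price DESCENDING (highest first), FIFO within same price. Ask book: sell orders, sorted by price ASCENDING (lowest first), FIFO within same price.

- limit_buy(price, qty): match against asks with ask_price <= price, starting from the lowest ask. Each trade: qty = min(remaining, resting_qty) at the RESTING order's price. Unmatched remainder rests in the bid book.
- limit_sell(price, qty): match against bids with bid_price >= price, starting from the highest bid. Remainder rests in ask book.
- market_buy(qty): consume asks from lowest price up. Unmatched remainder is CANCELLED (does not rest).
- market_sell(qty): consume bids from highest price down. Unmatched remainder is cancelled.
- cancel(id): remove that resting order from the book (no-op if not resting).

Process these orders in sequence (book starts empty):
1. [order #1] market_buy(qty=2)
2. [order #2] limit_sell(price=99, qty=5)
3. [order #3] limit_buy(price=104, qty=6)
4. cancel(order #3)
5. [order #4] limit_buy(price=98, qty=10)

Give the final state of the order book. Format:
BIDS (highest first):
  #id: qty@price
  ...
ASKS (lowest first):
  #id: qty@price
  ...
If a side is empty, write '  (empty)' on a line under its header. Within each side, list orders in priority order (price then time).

After op 1 [order #1] market_buy(qty=2): fills=none; bids=[-] asks=[-]
After op 2 [order #2] limit_sell(price=99, qty=5): fills=none; bids=[-] asks=[#2:5@99]
After op 3 [order #3] limit_buy(price=104, qty=6): fills=#3x#2:5@99; bids=[#3:1@104] asks=[-]
After op 4 cancel(order #3): fills=none; bids=[-] asks=[-]
After op 5 [order #4] limit_buy(price=98, qty=10): fills=none; bids=[#4:10@98] asks=[-]

Answer: BIDS (highest first):
  #4: 10@98
ASKS (lowest first):
  (empty)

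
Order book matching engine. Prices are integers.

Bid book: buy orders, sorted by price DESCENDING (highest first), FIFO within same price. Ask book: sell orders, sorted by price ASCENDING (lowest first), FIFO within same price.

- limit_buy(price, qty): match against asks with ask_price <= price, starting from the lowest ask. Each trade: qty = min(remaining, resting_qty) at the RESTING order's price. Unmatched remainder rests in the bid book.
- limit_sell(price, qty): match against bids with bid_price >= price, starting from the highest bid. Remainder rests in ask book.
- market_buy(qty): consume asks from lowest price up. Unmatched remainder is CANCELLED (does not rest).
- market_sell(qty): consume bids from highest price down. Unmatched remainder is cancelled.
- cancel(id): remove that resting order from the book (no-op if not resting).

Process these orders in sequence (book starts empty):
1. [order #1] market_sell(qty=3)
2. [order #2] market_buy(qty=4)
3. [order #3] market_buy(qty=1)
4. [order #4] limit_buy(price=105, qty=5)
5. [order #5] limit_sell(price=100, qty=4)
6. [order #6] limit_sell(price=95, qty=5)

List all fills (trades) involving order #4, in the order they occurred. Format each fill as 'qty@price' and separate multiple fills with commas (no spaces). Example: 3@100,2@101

Answer: 4@105,1@105

Derivation:
After op 1 [order #1] market_sell(qty=3): fills=none; bids=[-] asks=[-]
After op 2 [order #2] market_buy(qty=4): fills=none; bids=[-] asks=[-]
After op 3 [order #3] market_buy(qty=1): fills=none; bids=[-] asks=[-]
After op 4 [order #4] limit_buy(price=105, qty=5): fills=none; bids=[#4:5@105] asks=[-]
After op 5 [order #5] limit_sell(price=100, qty=4): fills=#4x#5:4@105; bids=[#4:1@105] asks=[-]
After op 6 [order #6] limit_sell(price=95, qty=5): fills=#4x#6:1@105; bids=[-] asks=[#6:4@95]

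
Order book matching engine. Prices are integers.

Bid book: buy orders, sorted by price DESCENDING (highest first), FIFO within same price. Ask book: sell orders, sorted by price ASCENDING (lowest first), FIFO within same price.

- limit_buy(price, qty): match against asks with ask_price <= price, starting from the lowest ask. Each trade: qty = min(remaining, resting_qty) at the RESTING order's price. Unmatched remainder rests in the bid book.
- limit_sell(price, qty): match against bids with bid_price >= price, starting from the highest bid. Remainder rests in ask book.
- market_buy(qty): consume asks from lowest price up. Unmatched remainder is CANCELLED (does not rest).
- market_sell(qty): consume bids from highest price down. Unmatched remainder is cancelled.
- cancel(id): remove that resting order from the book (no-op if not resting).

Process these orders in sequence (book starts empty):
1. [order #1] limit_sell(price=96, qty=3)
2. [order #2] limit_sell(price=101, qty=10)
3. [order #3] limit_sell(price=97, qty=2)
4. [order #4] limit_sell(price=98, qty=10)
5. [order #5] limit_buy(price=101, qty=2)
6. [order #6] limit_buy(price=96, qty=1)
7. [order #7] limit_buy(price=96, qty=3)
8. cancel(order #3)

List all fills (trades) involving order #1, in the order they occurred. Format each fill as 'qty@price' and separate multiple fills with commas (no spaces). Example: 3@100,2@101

After op 1 [order #1] limit_sell(price=96, qty=3): fills=none; bids=[-] asks=[#1:3@96]
After op 2 [order #2] limit_sell(price=101, qty=10): fills=none; bids=[-] asks=[#1:3@96 #2:10@101]
After op 3 [order #3] limit_sell(price=97, qty=2): fills=none; bids=[-] asks=[#1:3@96 #3:2@97 #2:10@101]
After op 4 [order #4] limit_sell(price=98, qty=10): fills=none; bids=[-] asks=[#1:3@96 #3:2@97 #4:10@98 #2:10@101]
After op 5 [order #5] limit_buy(price=101, qty=2): fills=#5x#1:2@96; bids=[-] asks=[#1:1@96 #3:2@97 #4:10@98 #2:10@101]
After op 6 [order #6] limit_buy(price=96, qty=1): fills=#6x#1:1@96; bids=[-] asks=[#3:2@97 #4:10@98 #2:10@101]
After op 7 [order #7] limit_buy(price=96, qty=3): fills=none; bids=[#7:3@96] asks=[#3:2@97 #4:10@98 #2:10@101]
After op 8 cancel(order #3): fills=none; bids=[#7:3@96] asks=[#4:10@98 #2:10@101]

Answer: 2@96,1@96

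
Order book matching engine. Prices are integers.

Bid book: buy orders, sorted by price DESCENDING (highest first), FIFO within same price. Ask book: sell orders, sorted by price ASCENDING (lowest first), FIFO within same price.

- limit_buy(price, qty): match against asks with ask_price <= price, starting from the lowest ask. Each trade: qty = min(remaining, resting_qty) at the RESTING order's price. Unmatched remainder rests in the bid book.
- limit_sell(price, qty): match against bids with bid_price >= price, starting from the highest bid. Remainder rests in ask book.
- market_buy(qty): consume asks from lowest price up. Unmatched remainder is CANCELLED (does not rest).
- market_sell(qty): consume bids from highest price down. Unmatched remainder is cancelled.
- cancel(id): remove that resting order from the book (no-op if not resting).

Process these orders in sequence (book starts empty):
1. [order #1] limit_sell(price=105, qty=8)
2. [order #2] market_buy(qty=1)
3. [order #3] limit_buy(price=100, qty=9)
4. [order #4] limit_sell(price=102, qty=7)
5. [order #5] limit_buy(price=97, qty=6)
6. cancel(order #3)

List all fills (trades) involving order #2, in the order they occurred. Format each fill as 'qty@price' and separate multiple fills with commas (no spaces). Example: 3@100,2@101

After op 1 [order #1] limit_sell(price=105, qty=8): fills=none; bids=[-] asks=[#1:8@105]
After op 2 [order #2] market_buy(qty=1): fills=#2x#1:1@105; bids=[-] asks=[#1:7@105]
After op 3 [order #3] limit_buy(price=100, qty=9): fills=none; bids=[#3:9@100] asks=[#1:7@105]
After op 4 [order #4] limit_sell(price=102, qty=7): fills=none; bids=[#3:9@100] asks=[#4:7@102 #1:7@105]
After op 5 [order #5] limit_buy(price=97, qty=6): fills=none; bids=[#3:9@100 #5:6@97] asks=[#4:7@102 #1:7@105]
After op 6 cancel(order #3): fills=none; bids=[#5:6@97] asks=[#4:7@102 #1:7@105]

Answer: 1@105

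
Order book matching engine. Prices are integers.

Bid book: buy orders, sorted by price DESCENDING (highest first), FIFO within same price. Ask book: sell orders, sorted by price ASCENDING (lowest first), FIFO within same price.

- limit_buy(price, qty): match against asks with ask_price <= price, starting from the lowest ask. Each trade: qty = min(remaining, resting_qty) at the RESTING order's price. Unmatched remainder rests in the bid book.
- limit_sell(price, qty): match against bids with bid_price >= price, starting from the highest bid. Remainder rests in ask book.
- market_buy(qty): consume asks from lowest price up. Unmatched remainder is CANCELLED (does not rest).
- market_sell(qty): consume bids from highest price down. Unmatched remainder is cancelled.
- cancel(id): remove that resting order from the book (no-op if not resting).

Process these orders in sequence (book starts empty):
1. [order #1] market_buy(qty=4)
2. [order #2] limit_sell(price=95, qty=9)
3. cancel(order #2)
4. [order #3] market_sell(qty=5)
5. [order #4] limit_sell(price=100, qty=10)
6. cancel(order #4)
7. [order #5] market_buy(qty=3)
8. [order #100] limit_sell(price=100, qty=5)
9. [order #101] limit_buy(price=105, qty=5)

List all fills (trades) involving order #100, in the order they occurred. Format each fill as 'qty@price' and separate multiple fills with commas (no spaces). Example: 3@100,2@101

Answer: 5@100

Derivation:
After op 1 [order #1] market_buy(qty=4): fills=none; bids=[-] asks=[-]
After op 2 [order #2] limit_sell(price=95, qty=9): fills=none; bids=[-] asks=[#2:9@95]
After op 3 cancel(order #2): fills=none; bids=[-] asks=[-]
After op 4 [order #3] market_sell(qty=5): fills=none; bids=[-] asks=[-]
After op 5 [order #4] limit_sell(price=100, qty=10): fills=none; bids=[-] asks=[#4:10@100]
After op 6 cancel(order #4): fills=none; bids=[-] asks=[-]
After op 7 [order #5] market_buy(qty=3): fills=none; bids=[-] asks=[-]
After op 8 [order #100] limit_sell(price=100, qty=5): fills=none; bids=[-] asks=[#100:5@100]
After op 9 [order #101] limit_buy(price=105, qty=5): fills=#101x#100:5@100; bids=[-] asks=[-]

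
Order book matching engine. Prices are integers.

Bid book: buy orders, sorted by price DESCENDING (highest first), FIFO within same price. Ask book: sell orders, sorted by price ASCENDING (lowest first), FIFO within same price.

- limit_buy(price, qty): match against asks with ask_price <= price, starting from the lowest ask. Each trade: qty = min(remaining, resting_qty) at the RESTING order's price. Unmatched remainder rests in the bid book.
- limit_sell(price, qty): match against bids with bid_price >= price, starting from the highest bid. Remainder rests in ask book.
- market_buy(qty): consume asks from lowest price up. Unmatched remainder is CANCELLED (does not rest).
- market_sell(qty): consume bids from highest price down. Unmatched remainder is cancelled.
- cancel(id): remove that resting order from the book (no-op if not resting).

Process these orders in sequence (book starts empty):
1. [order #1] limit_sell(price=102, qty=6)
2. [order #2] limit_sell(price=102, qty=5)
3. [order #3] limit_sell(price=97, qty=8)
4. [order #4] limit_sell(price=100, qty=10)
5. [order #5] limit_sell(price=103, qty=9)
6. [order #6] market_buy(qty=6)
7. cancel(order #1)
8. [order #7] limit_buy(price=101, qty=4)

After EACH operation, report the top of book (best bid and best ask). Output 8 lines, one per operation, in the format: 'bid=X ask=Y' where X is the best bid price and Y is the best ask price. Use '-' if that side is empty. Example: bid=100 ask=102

Answer: bid=- ask=102
bid=- ask=102
bid=- ask=97
bid=- ask=97
bid=- ask=97
bid=- ask=97
bid=- ask=97
bid=- ask=100

Derivation:
After op 1 [order #1] limit_sell(price=102, qty=6): fills=none; bids=[-] asks=[#1:6@102]
After op 2 [order #2] limit_sell(price=102, qty=5): fills=none; bids=[-] asks=[#1:6@102 #2:5@102]
After op 3 [order #3] limit_sell(price=97, qty=8): fills=none; bids=[-] asks=[#3:8@97 #1:6@102 #2:5@102]
After op 4 [order #4] limit_sell(price=100, qty=10): fills=none; bids=[-] asks=[#3:8@97 #4:10@100 #1:6@102 #2:5@102]
After op 5 [order #5] limit_sell(price=103, qty=9): fills=none; bids=[-] asks=[#3:8@97 #4:10@100 #1:6@102 #2:5@102 #5:9@103]
After op 6 [order #6] market_buy(qty=6): fills=#6x#3:6@97; bids=[-] asks=[#3:2@97 #4:10@100 #1:6@102 #2:5@102 #5:9@103]
After op 7 cancel(order #1): fills=none; bids=[-] asks=[#3:2@97 #4:10@100 #2:5@102 #5:9@103]
After op 8 [order #7] limit_buy(price=101, qty=4): fills=#7x#3:2@97 #7x#4:2@100; bids=[-] asks=[#4:8@100 #2:5@102 #5:9@103]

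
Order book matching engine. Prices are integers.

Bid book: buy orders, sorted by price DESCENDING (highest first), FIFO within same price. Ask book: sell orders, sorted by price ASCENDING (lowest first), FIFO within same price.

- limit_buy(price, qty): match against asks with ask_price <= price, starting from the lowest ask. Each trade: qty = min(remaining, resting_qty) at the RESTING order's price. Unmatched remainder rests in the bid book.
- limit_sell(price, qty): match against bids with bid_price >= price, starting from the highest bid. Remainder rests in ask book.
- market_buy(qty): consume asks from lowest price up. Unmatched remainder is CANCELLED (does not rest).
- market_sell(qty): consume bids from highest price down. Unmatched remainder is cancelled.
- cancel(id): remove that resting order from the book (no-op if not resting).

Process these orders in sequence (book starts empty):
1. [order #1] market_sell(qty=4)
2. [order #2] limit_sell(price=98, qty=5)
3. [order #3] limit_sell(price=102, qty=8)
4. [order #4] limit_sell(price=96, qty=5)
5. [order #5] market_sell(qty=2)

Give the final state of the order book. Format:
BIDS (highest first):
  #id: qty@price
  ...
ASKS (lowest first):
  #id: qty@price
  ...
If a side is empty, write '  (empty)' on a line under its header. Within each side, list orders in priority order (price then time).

After op 1 [order #1] market_sell(qty=4): fills=none; bids=[-] asks=[-]
After op 2 [order #2] limit_sell(price=98, qty=5): fills=none; bids=[-] asks=[#2:5@98]
After op 3 [order #3] limit_sell(price=102, qty=8): fills=none; bids=[-] asks=[#2:5@98 #3:8@102]
After op 4 [order #4] limit_sell(price=96, qty=5): fills=none; bids=[-] asks=[#4:5@96 #2:5@98 #3:8@102]
After op 5 [order #5] market_sell(qty=2): fills=none; bids=[-] asks=[#4:5@96 #2:5@98 #3:8@102]

Answer: BIDS (highest first):
  (empty)
ASKS (lowest first):
  #4: 5@96
  #2: 5@98
  #3: 8@102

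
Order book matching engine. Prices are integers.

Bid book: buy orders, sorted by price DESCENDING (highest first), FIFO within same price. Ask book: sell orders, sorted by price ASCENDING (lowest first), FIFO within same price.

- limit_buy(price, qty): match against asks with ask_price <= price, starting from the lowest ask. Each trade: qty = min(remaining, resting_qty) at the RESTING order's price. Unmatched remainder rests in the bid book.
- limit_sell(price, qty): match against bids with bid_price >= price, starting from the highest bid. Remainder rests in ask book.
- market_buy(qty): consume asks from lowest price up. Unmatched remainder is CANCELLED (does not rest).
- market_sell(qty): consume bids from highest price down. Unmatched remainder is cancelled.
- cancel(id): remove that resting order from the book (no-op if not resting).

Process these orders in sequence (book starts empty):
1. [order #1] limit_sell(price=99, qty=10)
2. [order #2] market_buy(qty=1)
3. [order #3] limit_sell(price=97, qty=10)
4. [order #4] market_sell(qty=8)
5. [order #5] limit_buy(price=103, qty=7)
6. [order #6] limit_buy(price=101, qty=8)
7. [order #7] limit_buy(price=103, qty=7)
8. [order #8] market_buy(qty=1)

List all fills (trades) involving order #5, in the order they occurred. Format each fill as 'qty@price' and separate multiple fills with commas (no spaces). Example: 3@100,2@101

After op 1 [order #1] limit_sell(price=99, qty=10): fills=none; bids=[-] asks=[#1:10@99]
After op 2 [order #2] market_buy(qty=1): fills=#2x#1:1@99; bids=[-] asks=[#1:9@99]
After op 3 [order #3] limit_sell(price=97, qty=10): fills=none; bids=[-] asks=[#3:10@97 #1:9@99]
After op 4 [order #4] market_sell(qty=8): fills=none; bids=[-] asks=[#3:10@97 #1:9@99]
After op 5 [order #5] limit_buy(price=103, qty=7): fills=#5x#3:7@97; bids=[-] asks=[#3:3@97 #1:9@99]
After op 6 [order #6] limit_buy(price=101, qty=8): fills=#6x#3:3@97 #6x#1:5@99; bids=[-] asks=[#1:4@99]
After op 7 [order #7] limit_buy(price=103, qty=7): fills=#7x#1:4@99; bids=[#7:3@103] asks=[-]
After op 8 [order #8] market_buy(qty=1): fills=none; bids=[#7:3@103] asks=[-]

Answer: 7@97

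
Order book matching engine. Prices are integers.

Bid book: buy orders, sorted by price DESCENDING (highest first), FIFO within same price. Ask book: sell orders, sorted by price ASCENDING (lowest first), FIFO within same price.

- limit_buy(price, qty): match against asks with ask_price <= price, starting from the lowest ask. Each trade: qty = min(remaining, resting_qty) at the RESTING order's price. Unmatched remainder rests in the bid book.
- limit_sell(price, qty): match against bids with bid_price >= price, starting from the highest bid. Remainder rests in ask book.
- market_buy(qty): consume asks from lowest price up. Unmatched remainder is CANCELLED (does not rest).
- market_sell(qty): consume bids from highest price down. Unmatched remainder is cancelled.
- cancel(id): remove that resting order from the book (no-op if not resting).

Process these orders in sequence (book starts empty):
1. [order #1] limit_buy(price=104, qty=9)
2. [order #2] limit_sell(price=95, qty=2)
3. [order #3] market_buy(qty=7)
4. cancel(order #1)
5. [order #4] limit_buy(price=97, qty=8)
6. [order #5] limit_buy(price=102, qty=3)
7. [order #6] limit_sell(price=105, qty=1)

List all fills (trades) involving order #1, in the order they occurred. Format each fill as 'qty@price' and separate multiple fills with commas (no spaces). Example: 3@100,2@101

Answer: 2@104

Derivation:
After op 1 [order #1] limit_buy(price=104, qty=9): fills=none; bids=[#1:9@104] asks=[-]
After op 2 [order #2] limit_sell(price=95, qty=2): fills=#1x#2:2@104; bids=[#1:7@104] asks=[-]
After op 3 [order #3] market_buy(qty=7): fills=none; bids=[#1:7@104] asks=[-]
After op 4 cancel(order #1): fills=none; bids=[-] asks=[-]
After op 5 [order #4] limit_buy(price=97, qty=8): fills=none; bids=[#4:8@97] asks=[-]
After op 6 [order #5] limit_buy(price=102, qty=3): fills=none; bids=[#5:3@102 #4:8@97] asks=[-]
After op 7 [order #6] limit_sell(price=105, qty=1): fills=none; bids=[#5:3@102 #4:8@97] asks=[#6:1@105]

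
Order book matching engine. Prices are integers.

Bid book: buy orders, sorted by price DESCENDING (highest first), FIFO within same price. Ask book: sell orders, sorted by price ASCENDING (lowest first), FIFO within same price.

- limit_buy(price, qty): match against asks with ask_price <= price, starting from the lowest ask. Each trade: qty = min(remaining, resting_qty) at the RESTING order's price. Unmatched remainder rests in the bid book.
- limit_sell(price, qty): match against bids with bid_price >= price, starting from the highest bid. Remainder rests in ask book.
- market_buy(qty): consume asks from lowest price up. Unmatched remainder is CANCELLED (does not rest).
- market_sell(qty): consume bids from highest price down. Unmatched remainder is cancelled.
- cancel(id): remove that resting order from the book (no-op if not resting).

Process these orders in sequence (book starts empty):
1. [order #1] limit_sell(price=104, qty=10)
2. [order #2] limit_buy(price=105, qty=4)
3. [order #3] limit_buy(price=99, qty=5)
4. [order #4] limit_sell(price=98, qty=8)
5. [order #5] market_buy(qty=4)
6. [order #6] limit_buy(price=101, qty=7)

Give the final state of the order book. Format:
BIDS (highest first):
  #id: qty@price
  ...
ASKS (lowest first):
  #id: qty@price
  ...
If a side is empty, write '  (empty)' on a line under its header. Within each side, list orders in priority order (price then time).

Answer: BIDS (highest first):
  #6: 7@101
ASKS (lowest first):
  #1: 5@104

Derivation:
After op 1 [order #1] limit_sell(price=104, qty=10): fills=none; bids=[-] asks=[#1:10@104]
After op 2 [order #2] limit_buy(price=105, qty=4): fills=#2x#1:4@104; bids=[-] asks=[#1:6@104]
After op 3 [order #3] limit_buy(price=99, qty=5): fills=none; bids=[#3:5@99] asks=[#1:6@104]
After op 4 [order #4] limit_sell(price=98, qty=8): fills=#3x#4:5@99; bids=[-] asks=[#4:3@98 #1:6@104]
After op 5 [order #5] market_buy(qty=4): fills=#5x#4:3@98 #5x#1:1@104; bids=[-] asks=[#1:5@104]
After op 6 [order #6] limit_buy(price=101, qty=7): fills=none; bids=[#6:7@101] asks=[#1:5@104]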